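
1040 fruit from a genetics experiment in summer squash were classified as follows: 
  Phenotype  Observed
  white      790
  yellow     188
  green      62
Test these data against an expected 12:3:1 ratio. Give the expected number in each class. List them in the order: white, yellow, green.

780, 195, 65

Under the 12:3:1 hypothesis (Σ ratio = 16, N = 1040):
  white: 1040 × 12/16 = 780
  yellow: 1040 × 3/16 = 195
  green: 1040 × 1/16 = 65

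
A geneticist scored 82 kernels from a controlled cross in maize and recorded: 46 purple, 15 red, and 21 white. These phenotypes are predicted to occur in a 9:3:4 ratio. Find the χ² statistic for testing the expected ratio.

Expected counts for N = 82 under a 9:3:4 ratio (total parts = 16):
  purple: 82 × 9/16 = 46.125
  red: 82 × 3/16 = 15.375
  white: 82 × 4/16 = 20.5
χ² = Σ (O − E)² / E
  purple: (46 − 46.125)² / 46.125 = 0.0003
  red: (15 − 15.375)² / 15.375 = 0.0091
  white: (21 − 20.5)² / 20.5 = 0.0122
χ² = 0.0003 + 0.0091 + 0.0122 = 0.0216 ≈ 0.022

0.022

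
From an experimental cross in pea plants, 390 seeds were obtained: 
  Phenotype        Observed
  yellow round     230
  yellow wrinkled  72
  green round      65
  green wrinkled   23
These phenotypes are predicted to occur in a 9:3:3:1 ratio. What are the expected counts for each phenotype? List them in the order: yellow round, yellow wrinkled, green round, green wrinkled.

219.375, 73.125, 73.125, 24.375

Total ratio parts = 16. Expected numbers out of 390:
  yellow round: 390 × 9/16 = 219.375
  yellow wrinkled: 390 × 3/16 = 73.125
  green round: 390 × 3/16 = 73.125
  green wrinkled: 390 × 1/16 = 24.375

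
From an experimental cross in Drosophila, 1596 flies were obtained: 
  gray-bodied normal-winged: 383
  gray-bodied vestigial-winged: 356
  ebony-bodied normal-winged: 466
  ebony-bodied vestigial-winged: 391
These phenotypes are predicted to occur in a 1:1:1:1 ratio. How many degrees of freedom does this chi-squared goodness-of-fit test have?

A goodness-of-fit test with 4 phenotype classes has df = 4 − 1 = 3.

3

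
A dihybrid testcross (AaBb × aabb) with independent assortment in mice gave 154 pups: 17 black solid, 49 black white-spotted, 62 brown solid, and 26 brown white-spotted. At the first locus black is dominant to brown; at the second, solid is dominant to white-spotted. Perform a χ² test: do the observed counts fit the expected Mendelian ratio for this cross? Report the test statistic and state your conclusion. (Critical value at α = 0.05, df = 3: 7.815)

33.273; not consistent

A dihybrid testcross with independent assortment gives a 1:1:1:1 ratio.
The 1:1:1:1 ratio has 4 parts, so with N = 154 the expected counts are:
  black solid: 154 × 1/4 = 38.5
  black white-spotted: 154 × 1/4 = 38.5
  brown solid: 154 × 1/4 = 38.5
  brown white-spotted: 154 × 1/4 = 38.5
χ² = Σ (O − E)² / E
  black solid: (17 − 38.5)² / 38.5 = 12.0065
  black white-spotted: (49 − 38.5)² / 38.5 = 2.8636
  brown solid: (62 − 38.5)² / 38.5 = 14.3442
  brown white-spotted: (26 − 38.5)² / 38.5 = 4.0584
χ² = 12.0065 + 2.8636 + 14.3442 + 4.0584 = 33.2727 ≈ 33.273
Degrees of freedom = 4 − 1 = 3; critical value at α = 0.05 is 7.815.
Since 33.273 > 7.815, we reject the null hypothesis — the data do not fit the 1:1:1:1 ratio.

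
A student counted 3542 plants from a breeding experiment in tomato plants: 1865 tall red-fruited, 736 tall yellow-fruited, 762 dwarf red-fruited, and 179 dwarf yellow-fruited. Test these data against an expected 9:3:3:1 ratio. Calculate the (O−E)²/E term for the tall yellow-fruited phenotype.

Expected counts for N = 3542 under a 9:3:3:1 ratio (total parts = 16):
  tall red-fruited: 3542 × 9/16 = 1992.375
  tall yellow-fruited: 3542 × 3/16 = 664.125
  dwarf red-fruited: 3542 × 3/16 = 664.125
  dwarf yellow-fruited: 3542 × 1/16 = 221.375
Contribution of tall yellow-fruited: (736 − 664.125)² / 664.125 = 7.7787

7.779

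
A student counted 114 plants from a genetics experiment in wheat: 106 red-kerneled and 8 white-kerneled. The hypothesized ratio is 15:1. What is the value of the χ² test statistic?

0.115

Total ratio parts = 16. Expected numbers out of 114:
  red-kerneled: 114 × 15/16 = 106.875
  white-kerneled: 114 × 1/16 = 7.125
χ² = Σ (O − E)² / E
  red-kerneled: (106 − 106.875)² / 106.875 = 0.0072
  white-kerneled: (8 − 7.125)² / 7.125 = 0.1075
χ² = 0.0072 + 0.1075 = 0.1147 ≈ 0.115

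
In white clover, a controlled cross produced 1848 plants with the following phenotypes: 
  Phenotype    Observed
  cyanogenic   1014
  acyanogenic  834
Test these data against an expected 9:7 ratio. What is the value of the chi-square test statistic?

Total ratio parts = 16. Expected numbers out of 1848:
  cyanogenic: 1848 × 9/16 = 1039.5
  acyanogenic: 1848 × 7/16 = 808.5
χ² = Σ (O − E)² / E
  cyanogenic: (1014 − 1039.5)² / 1039.5 = 0.6255
  acyanogenic: (834 − 808.5)² / 808.5 = 0.8043
χ² = 0.6255 + 0.8043 = 1.4298 ≈ 1.430

1.430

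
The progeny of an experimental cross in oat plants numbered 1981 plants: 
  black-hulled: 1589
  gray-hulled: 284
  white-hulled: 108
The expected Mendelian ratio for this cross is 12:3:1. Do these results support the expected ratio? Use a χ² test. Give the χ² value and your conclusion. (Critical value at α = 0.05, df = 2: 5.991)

Under the 12:3:1 hypothesis (Σ ratio = 16, N = 1981):
  black-hulled: 1981 × 12/16 = 1485.75
  gray-hulled: 1981 × 3/16 = 371.4375
  white-hulled: 1981 × 1/16 = 123.8125
χ² = Σ (O − E)² / E
  black-hulled: (1589 − 1485.75)² / 1485.75 = 7.1752
  gray-hulled: (284 − 371.4375)² / 371.4375 = 20.5830
  white-hulled: (108 − 123.8125)² / 123.8125 = 2.0195
χ² = 7.1752 + 20.5830 + 2.0195 = 29.7777 ≈ 29.778
Degrees of freedom = 3 − 1 = 2; critical value at α = 0.05 is 5.991.
Since 29.778 > 5.991, we reject the null hypothesis — the data do not fit the 12:3:1 ratio.

29.778; not consistent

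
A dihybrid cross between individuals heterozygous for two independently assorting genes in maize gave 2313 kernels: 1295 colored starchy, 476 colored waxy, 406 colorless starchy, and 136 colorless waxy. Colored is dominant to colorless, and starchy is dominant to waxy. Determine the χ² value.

6.431

A dihybrid F₂ with independent assortment and complete dominance at both loci gives a 9:3:3:1 phenotypic ratio.
The 9:3:3:1 ratio has 16 parts, so with N = 2313 the expected counts are:
  colored starchy: 2313 × 9/16 = 1301.0625
  colored waxy: 2313 × 3/16 = 433.6875
  colorless starchy: 2313 × 3/16 = 433.6875
  colorless waxy: 2313 × 1/16 = 144.5625
χ² = Σ (O − E)² / E
  colored starchy: (1295 − 1301.0625)² / 1301.0625 = 0.0282
  colored waxy: (476 − 433.6875)² / 433.6875 = 4.1282
  colorless starchy: (406 − 433.6875)² / 433.6875 = 1.7676
  colorless waxy: (136 − 144.5625)² / 144.5625 = 0.5072
χ² = 0.0282 + 4.1282 + 1.7676 + 0.5072 = 6.4312 ≈ 6.431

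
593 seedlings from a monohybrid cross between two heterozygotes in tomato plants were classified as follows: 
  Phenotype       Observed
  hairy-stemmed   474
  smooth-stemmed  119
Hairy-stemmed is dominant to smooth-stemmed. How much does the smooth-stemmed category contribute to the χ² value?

For a monohybrid cross between heterozygotes with complete dominance, the expected phenotypic ratio is 3:1.
The 3:1 ratio has 4 parts, so with N = 593 the expected counts are:
  hairy-stemmed: 593 × 3/4 = 444.75
  smooth-stemmed: 593 × 1/4 = 148.25
Contribution of smooth-stemmed: (119 − 148.25)² / 148.25 = 5.7711

5.771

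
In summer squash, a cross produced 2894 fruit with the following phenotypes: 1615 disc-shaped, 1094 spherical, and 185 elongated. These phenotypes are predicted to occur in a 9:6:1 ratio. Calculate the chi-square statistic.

Expected counts for N = 2894 under a 9:6:1 ratio (total parts = 16):
  disc-shaped: 2894 × 9/16 = 1627.875
  spherical: 2894 × 6/16 = 1085.25
  elongated: 2894 × 1/16 = 180.875
χ² = Σ (O − E)² / E
  disc-shaped: (1615 − 1627.875)² / 1627.875 = 0.1018
  spherical: (1094 − 1085.25)² / 1085.25 = 0.0705
  elongated: (185 − 180.875)² / 180.875 = 0.0941
χ² = 0.1018 + 0.0705 + 0.0941 = 0.2664 ≈ 0.266

0.266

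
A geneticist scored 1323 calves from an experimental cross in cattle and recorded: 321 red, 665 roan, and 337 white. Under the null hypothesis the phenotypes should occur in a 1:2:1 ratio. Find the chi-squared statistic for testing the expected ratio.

0.424

Under the 1:2:1 hypothesis (Σ ratio = 4, N = 1323):
  red: 1323 × 1/4 = 330.75
  roan: 1323 × 2/4 = 661.5
  white: 1323 × 1/4 = 330.75
χ² = Σ (O − E)² / E
  red: (321 − 330.75)² / 330.75 = 0.2874
  roan: (665 − 661.5)² / 661.5 = 0.0185
  white: (337 − 330.75)² / 330.75 = 0.1181
χ² = 0.2874 + 0.0185 + 0.1181 = 0.424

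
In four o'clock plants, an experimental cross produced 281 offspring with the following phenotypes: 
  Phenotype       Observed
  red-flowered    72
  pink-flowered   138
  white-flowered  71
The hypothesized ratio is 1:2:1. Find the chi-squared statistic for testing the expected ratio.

0.096

Under the 1:2:1 hypothesis (Σ ratio = 4, N = 281):
  red-flowered: 281 × 1/4 = 70.25
  pink-flowered: 281 × 2/4 = 140.5
  white-flowered: 281 × 1/4 = 70.25
χ² = Σ (O − E)² / E
  red-flowered: (72 − 70.25)² / 70.25 = 0.0436
  pink-flowered: (138 − 140.5)² / 140.5 = 0.0445
  white-flowered: (71 − 70.25)² / 70.25 = 0.0080
χ² = 0.0436 + 0.0445 + 0.0080 = 0.0961 ≈ 0.096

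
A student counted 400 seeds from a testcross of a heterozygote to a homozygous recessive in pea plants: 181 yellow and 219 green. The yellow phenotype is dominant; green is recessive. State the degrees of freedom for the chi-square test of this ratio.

1

A testcross of a heterozygote (Aa × aa) gives a 1:1 phenotypic ratio.
A goodness-of-fit test with 2 phenotype classes has df = 2 − 1 = 1.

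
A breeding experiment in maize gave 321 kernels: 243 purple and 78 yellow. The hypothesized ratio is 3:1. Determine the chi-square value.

0.084

The 3:1 ratio has 4 parts, so with N = 321 the expected counts are:
  purple: 321 × 3/4 = 240.75
  yellow: 321 × 1/4 = 80.25
χ² = Σ (O − E)² / E
  purple: (243 − 240.75)² / 240.75 = 0.0210
  yellow: (78 − 80.25)² / 80.25 = 0.0631
χ² = 0.0210 + 0.0631 = 0.0841 ≈ 0.084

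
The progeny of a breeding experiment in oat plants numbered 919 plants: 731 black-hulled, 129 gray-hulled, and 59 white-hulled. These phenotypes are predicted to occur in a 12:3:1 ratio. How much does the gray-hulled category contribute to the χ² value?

10.887

Expected counts for N = 919 under a 12:3:1 ratio (total parts = 16):
  black-hulled: 919 × 12/16 = 689.25
  gray-hulled: 919 × 3/16 = 172.3125
  white-hulled: 919 × 1/16 = 57.4375
Contribution of gray-hulled: (129 − 172.3125)² / 172.3125 = 10.8870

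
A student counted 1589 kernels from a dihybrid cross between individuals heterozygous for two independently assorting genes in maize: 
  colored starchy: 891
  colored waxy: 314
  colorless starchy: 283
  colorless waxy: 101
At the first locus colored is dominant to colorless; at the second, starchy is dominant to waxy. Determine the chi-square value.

A dihybrid F₂ with independent assortment and complete dominance at both loci gives a 9:3:3:1 phenotypic ratio.
Under the 9:3:3:1 hypothesis (Σ ratio = 16, N = 1589):
  colored starchy: 1589 × 9/16 = 893.8125
  colored waxy: 1589 × 3/16 = 297.9375
  colorless starchy: 1589 × 3/16 = 297.9375
  colorless waxy: 1589 × 1/16 = 99.3125
χ² = Σ (O − E)² / E
  colored starchy: (891 − 893.8125)² / 893.8125 = 0.0088
  colored waxy: (314 − 297.9375)² / 297.9375 = 0.8660
  colorless starchy: (283 − 297.9375)² / 297.9375 = 0.7489
  colorless waxy: (101 − 99.3125)² / 99.3125 = 0.0287
χ² = 0.0088 + 0.8660 + 0.7489 + 0.0287 = 1.6524 ≈ 1.652

1.652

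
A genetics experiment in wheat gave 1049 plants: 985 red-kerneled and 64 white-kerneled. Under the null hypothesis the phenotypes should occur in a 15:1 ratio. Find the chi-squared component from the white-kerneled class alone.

0.037

Under the 15:1 hypothesis (Σ ratio = 16, N = 1049):
  red-kerneled: 1049 × 15/16 = 983.4375
  white-kerneled: 1049 × 1/16 = 65.5625
Contribution of white-kerneled: (64 − 65.5625)² / 65.5625 = 0.0372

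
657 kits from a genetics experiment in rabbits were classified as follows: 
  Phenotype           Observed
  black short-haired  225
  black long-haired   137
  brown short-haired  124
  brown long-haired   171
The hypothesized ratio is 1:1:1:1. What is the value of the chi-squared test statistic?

Under the 1:1:1:1 hypothesis (Σ ratio = 4, N = 657):
  black short-haired: 657 × 1/4 = 164.25
  black long-haired: 657 × 1/4 = 164.25
  brown short-haired: 657 × 1/4 = 164.25
  brown long-haired: 657 × 1/4 = 164.25
χ² = Σ (O − E)² / E
  black short-haired: (225 − 164.25)² / 164.25 = 22.4692
  black long-haired: (137 − 164.25)² / 164.25 = 4.5209
  brown short-haired: (124 − 164.25)² / 164.25 = 9.8634
  brown long-haired: (171 − 164.25)² / 164.25 = 0.2774
χ² = 22.4692 + 4.5209 + 9.8634 + 0.2774 = 37.1309 ≈ 37.131

37.131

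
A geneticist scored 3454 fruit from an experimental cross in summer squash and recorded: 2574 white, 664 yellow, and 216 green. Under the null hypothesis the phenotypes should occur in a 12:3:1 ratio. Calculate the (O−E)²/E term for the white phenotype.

Total ratio parts = 16. Expected numbers out of 3454:
  white: 3454 × 12/16 = 2590.5
  yellow: 3454 × 3/16 = 647.625
  green: 3454 × 1/16 = 215.875
Contribution of white: (2574 − 2590.5)² / 2590.5 = 0.1051

0.105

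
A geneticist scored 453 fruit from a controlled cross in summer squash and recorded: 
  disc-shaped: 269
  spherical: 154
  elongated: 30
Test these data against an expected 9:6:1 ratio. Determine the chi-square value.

2.374

The 9:6:1 ratio has 16 parts, so with N = 453 the expected counts are:
  disc-shaped: 453 × 9/16 = 254.8125
  spherical: 453 × 6/16 = 169.875
  elongated: 453 × 1/16 = 28.3125
χ² = Σ (O − E)² / E
  disc-shaped: (269 − 254.8125)² / 254.8125 = 0.7899
  spherical: (154 − 169.875)² / 169.875 = 1.4835
  elongated: (30 − 28.3125)² / 28.3125 = 0.1006
χ² = 0.7899 + 1.4835 + 0.1006 = 2.374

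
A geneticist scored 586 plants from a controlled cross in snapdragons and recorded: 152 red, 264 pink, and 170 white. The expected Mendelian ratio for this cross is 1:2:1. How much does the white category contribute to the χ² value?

3.770

Under the 1:2:1 hypothesis (Σ ratio = 4, N = 586):
  red: 586 × 1/4 = 146.5
  pink: 586 × 2/4 = 293
  white: 586 × 1/4 = 146.5
Contribution of white: (170 − 146.5)² / 146.5 = 3.7696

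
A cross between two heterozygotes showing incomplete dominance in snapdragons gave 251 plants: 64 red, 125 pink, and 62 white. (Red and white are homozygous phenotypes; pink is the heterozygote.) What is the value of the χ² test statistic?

0.036

With incomplete dominance, a heterozygote × heterozygote cross gives a 1:2:1 phenotypic ratio.
Expected counts for N = 251 under a 1:2:1 ratio (total parts = 4):
  red: 251 × 1/4 = 62.75
  pink: 251 × 2/4 = 125.5
  white: 251 × 1/4 = 62.75
χ² = Σ (O − E)² / E
  red: (64 − 62.75)² / 62.75 = 0.0249
  pink: (125 − 125.5)² / 125.5 = 0.0020
  white: (62 − 62.75)² / 62.75 = 0.0090
χ² = 0.0249 + 0.0020 + 0.0090 = 0.0359 ≈ 0.036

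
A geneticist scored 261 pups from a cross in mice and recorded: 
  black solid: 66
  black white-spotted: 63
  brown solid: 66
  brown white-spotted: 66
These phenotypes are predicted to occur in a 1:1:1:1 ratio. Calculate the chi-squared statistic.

0.103

Expected counts for N = 261 under a 1:1:1:1 ratio (total parts = 4):
  black solid: 261 × 1/4 = 65.25
  black white-spotted: 261 × 1/4 = 65.25
  brown solid: 261 × 1/4 = 65.25
  brown white-spotted: 261 × 1/4 = 65.25
χ² = Σ (O − E)² / E
  black solid: (66 − 65.25)² / 65.25 = 0.0086
  black white-spotted: (63 − 65.25)² / 65.25 = 0.0776
  brown solid: (66 − 65.25)² / 65.25 = 0.0086
  brown white-spotted: (66 − 65.25)² / 65.25 = 0.0086
χ² = 0.0086 + 0.0776 + 0.0086 + 0.0086 = 0.1034 ≈ 0.103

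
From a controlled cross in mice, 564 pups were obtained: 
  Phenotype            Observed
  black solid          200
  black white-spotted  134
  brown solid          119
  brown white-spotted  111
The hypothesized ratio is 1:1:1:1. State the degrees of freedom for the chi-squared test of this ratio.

3

A goodness-of-fit test with 4 phenotype classes has df = 4 − 1 = 3.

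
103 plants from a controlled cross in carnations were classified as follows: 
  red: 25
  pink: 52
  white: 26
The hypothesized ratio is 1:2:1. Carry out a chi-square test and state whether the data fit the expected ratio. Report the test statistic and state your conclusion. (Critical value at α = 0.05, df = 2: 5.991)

Under the 1:2:1 hypothesis (Σ ratio = 4, N = 103):
  red: 103 × 1/4 = 25.75
  pink: 103 × 2/4 = 51.5
  white: 103 × 1/4 = 25.75
χ² = Σ (O − E)² / E
  red: (25 − 25.75)² / 25.75 = 0.0218
  pink: (52 − 51.5)² / 51.5 = 0.0049
  white: (26 − 25.75)² / 25.75 = 0.0024
χ² = 0.0218 + 0.0049 + 0.0024 = 0.0291 ≈ 0.029
Degrees of freedom = 3 − 1 = 2; critical value at α = 0.05 is 5.991.
Since 0.029 < 5.991, we fail to reject the null hypothesis — the data are consistent with the 1:2:1 ratio.

0.029; consistent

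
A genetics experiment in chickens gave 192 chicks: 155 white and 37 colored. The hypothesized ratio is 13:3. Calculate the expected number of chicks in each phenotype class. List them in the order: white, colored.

Under the 13:3 hypothesis (Σ ratio = 16, N = 192):
  white: 192 × 13/16 = 156
  colored: 192 × 3/16 = 36

156, 36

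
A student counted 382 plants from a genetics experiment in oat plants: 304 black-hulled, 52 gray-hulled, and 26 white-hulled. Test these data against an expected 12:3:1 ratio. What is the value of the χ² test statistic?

6.635

The 12:3:1 ratio has 16 parts, so with N = 382 the expected counts are:
  black-hulled: 382 × 12/16 = 286.5
  gray-hulled: 382 × 3/16 = 71.625
  white-hulled: 382 × 1/16 = 23.875
χ² = Σ (O − E)² / E
  black-hulled: (304 − 286.5)² / 286.5 = 1.0689
  gray-hulled: (52 − 71.625)² / 71.625 = 5.3772
  white-hulled: (26 − 23.875)² / 23.875 = 0.1891
χ² = 1.0689 + 5.3772 + 0.1891 = 6.6352 ≈ 6.635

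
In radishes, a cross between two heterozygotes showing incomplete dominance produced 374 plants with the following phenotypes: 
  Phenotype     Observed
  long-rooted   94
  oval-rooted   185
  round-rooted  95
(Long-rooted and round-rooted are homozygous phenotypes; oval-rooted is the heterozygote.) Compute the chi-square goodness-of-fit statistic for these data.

With incomplete dominance, a heterozygote × heterozygote cross gives a 1:2:1 phenotypic ratio.
The 1:2:1 ratio has 4 parts, so with N = 374 the expected counts are:
  long-rooted: 374 × 1/4 = 93.5
  oval-rooted: 374 × 2/4 = 187
  round-rooted: 374 × 1/4 = 93.5
χ² = Σ (O − E)² / E
  long-rooted: (94 − 93.5)² / 93.5 = 0.0027
  oval-rooted: (185 − 187)² / 187 = 0.0214
  round-rooted: (95 − 93.5)² / 93.5 = 0.0241
χ² = 0.0027 + 0.0214 + 0.0241 = 0.0482 ≈ 0.048

0.048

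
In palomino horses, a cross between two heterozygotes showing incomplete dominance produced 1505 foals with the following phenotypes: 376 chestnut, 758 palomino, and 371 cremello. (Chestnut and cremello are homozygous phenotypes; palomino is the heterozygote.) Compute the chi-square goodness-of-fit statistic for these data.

0.114

With incomplete dominance, a heterozygote × heterozygote cross gives a 1:2:1 phenotypic ratio.
The 1:2:1 ratio has 4 parts, so with N = 1505 the expected counts are:
  chestnut: 1505 × 1/4 = 376.25
  palomino: 1505 × 2/4 = 752.5
  cremello: 1505 × 1/4 = 376.25
χ² = Σ (O − E)² / E
  chestnut: (376 − 376.25)² / 376.25 = 0.0002
  palomino: (758 − 752.5)² / 752.5 = 0.0402
  cremello: (371 − 376.25)² / 376.25 = 0.0733
χ² = 0.0002 + 0.0402 + 0.0733 = 0.1137 ≈ 0.114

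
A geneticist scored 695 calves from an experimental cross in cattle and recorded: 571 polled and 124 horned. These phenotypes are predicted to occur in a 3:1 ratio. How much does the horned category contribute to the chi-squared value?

14.245

Expected counts for N = 695 under a 3:1 ratio (total parts = 4):
  polled: 695 × 3/4 = 521.25
  horned: 695 × 1/4 = 173.75
Contribution of horned: (124 − 173.75)² / 173.75 = 14.2450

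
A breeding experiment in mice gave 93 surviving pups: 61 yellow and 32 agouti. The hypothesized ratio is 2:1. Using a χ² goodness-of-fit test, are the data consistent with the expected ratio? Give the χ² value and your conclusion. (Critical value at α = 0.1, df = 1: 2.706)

0.048; consistent

Expected counts for N = 93 under a 2:1 ratio (total parts = 3):
  yellow: 93 × 2/3 = 62
  agouti: 93 × 1/3 = 31
χ² = Σ (O − E)² / E
  yellow: (61 − 62)² / 62 = 0.0161
  agouti: (32 − 31)² / 31 = 0.0323
χ² = 0.0161 + 0.0323 = 0.0484 ≈ 0.048
Degrees of freedom = 2 − 1 = 1; critical value at α = 0.1 is 2.706.
Since 0.048 < 2.706, we fail to reject the null hypothesis — the data are consistent with the 2:1 ratio.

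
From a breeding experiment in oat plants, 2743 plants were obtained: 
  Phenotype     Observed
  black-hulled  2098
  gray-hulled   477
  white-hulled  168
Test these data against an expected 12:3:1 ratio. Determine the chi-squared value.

Under the 12:3:1 hypothesis (Σ ratio = 16, N = 2743):
  black-hulled: 2743 × 12/16 = 2057.25
  gray-hulled: 2743 × 3/16 = 514.3125
  white-hulled: 2743 × 1/16 = 171.4375
χ² = Σ (O − E)² / E
  black-hulled: (2098 − 2057.25)² / 2057.25 = 0.8072
  gray-hulled: (477 − 514.3125)² / 514.3125 = 2.7070
  white-hulled: (168 − 171.4375)² / 171.4375 = 0.0689
χ² = 0.8072 + 2.7070 + 0.0689 = 3.5831 ≈ 3.583

3.583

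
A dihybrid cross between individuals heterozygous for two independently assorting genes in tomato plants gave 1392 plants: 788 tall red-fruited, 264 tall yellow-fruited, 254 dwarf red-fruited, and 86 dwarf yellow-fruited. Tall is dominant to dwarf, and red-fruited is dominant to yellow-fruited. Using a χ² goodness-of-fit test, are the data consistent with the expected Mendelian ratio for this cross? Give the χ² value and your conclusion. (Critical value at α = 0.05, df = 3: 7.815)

A dihybrid F₂ with independent assortment and complete dominance at both loci gives a 9:3:3:1 phenotypic ratio.
The 9:3:3:1 ratio has 16 parts, so with N = 1392 the expected counts are:
  tall red-fruited: 1392 × 9/16 = 783
  tall yellow-fruited: 1392 × 3/16 = 261
  dwarf red-fruited: 1392 × 3/16 = 261
  dwarf yellow-fruited: 1392 × 1/16 = 87
χ² = Σ (O − E)² / E
  tall red-fruited: (788 − 783)² / 783 = 0.0319
  tall yellow-fruited: (264 − 261)² / 261 = 0.0345
  dwarf red-fruited: (254 − 261)² / 261 = 0.1877
  dwarf yellow-fruited: (86 − 87)² / 87 = 0.0115
χ² = 0.0319 + 0.0345 + 0.1877 + 0.0115 = 0.2656 ≈ 0.266
Degrees of freedom = 4 − 1 = 3; critical value at α = 0.05 is 7.815.
Since 0.266 < 7.815, we fail to reject the null hypothesis — the data are consistent with the 9:3:3:1 ratio.

0.266; consistent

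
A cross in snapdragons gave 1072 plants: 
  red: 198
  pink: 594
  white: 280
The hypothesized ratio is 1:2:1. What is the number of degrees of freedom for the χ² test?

A goodness-of-fit test with 3 phenotype classes has df = 3 − 1 = 2.

2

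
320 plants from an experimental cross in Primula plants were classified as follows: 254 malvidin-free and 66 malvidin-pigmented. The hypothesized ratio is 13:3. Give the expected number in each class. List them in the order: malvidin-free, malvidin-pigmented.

Expected counts for N = 320 under a 13:3 ratio (total parts = 16):
  malvidin-free: 320 × 13/16 = 260
  malvidin-pigmented: 320 × 3/16 = 60

260, 60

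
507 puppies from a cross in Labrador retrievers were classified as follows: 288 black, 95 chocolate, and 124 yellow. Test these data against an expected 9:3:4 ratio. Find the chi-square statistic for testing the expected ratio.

Under the 9:3:4 hypothesis (Σ ratio = 16, N = 507):
  black: 507 × 9/16 = 285.1875
  chocolate: 507 × 3/16 = 95.0625
  yellow: 507 × 4/16 = 126.75
χ² = Σ (O − E)² / E
  black: (288 − 285.1875)² / 285.1875 = 0.0277
  chocolate: (95 − 95.0625)² / 95.0625 = 0.0000
  yellow: (124 − 126.75)² / 126.75 = 0.0597
χ² = 0.0277 + 0.0000 + 0.0597 = 0.0874 ≈ 0.087

0.087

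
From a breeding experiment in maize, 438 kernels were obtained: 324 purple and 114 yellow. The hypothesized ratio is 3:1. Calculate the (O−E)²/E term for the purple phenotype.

0.062

Under the 3:1 hypothesis (Σ ratio = 4, N = 438):
  purple: 438 × 3/4 = 328.5
  yellow: 438 × 1/4 = 109.5
Contribution of purple: (324 − 328.5)² / 328.5 = 0.0616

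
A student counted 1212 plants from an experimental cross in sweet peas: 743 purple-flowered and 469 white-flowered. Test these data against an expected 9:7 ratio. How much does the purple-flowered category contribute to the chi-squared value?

Total ratio parts = 16. Expected numbers out of 1212:
  purple-flowered: 1212 × 9/16 = 681.75
  white-flowered: 1212 × 7/16 = 530.25
Contribution of purple-flowered: (743 − 681.75)² / 681.75 = 5.5028

5.503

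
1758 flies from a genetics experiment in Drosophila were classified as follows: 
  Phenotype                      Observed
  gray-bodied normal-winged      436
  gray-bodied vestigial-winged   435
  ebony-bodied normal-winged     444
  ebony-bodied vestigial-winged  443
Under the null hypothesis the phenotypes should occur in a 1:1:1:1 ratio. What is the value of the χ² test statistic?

Under the 1:1:1:1 hypothesis (Σ ratio = 4, N = 1758):
  gray-bodied normal-winged: 1758 × 1/4 = 439.5
  gray-bodied vestigial-winged: 1758 × 1/4 = 439.5
  ebony-bodied normal-winged: 1758 × 1/4 = 439.5
  ebony-bodied vestigial-winged: 1758 × 1/4 = 439.5
χ² = Σ (O − E)² / E
  gray-bodied normal-winged: (436 − 439.5)² / 439.5 = 0.0279
  gray-bodied vestigial-winged: (435 − 439.5)² / 439.5 = 0.0461
  ebony-bodied normal-winged: (444 − 439.5)² / 439.5 = 0.0461
  ebony-bodied vestigial-winged: (443 − 439.5)² / 439.5 = 0.0279
χ² = 0.0279 + 0.0461 + 0.0461 + 0.0279 = 0.148

0.148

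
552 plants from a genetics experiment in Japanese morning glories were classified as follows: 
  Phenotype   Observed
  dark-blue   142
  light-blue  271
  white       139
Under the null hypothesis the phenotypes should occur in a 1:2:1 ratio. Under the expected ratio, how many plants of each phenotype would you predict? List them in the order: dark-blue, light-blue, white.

138, 276, 138

The 1:2:1 ratio has 4 parts, so with N = 552 the expected counts are:
  dark-blue: 552 × 1/4 = 138
  light-blue: 552 × 2/4 = 276
  white: 552 × 1/4 = 138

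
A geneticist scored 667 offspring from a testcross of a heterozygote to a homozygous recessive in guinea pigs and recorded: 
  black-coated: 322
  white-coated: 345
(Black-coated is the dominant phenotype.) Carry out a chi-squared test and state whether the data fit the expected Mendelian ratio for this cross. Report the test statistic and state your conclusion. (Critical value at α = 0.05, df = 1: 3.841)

A testcross of a heterozygote (Aa × aa) gives a 1:1 phenotypic ratio.
Under the 1:1 hypothesis (Σ ratio = 2, N = 667):
  black-coated: 667 × 1/2 = 333.5
  white-coated: 667 × 1/2 = 333.5
χ² = Σ (O − E)² / E
  black-coated: (322 − 333.5)² / 333.5 = 0.3966
  white-coated: (345 − 333.5)² / 333.5 = 0.3966
χ² = 0.3966 + 0.3966 = 0.7932 ≈ 0.793
Degrees of freedom = 2 − 1 = 1; critical value at α = 0.05 is 3.841.
Since 0.793 < 3.841, we fail to reject the null hypothesis — the data are consistent with the 1:1 ratio.

0.793; consistent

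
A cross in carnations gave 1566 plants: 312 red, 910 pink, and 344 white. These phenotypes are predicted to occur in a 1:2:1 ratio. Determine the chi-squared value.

42.506

The 1:2:1 ratio has 4 parts, so with N = 1566 the expected counts are:
  red: 1566 × 1/4 = 391.5
  pink: 1566 × 2/4 = 783
  white: 1566 × 1/4 = 391.5
χ² = Σ (O − E)² / E
  red: (312 − 391.5)² / 391.5 = 16.1437
  pink: (910 − 783)² / 783 = 20.5990
  white: (344 − 391.5)² / 391.5 = 5.7631
χ² = 16.1437 + 20.5990 + 5.7631 = 42.5058 ≈ 42.506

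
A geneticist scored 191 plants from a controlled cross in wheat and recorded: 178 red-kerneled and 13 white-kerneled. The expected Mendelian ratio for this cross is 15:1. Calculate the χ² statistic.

0.101

Expected counts for N = 191 under a 15:1 ratio (total parts = 16):
  red-kerneled: 191 × 15/16 = 179.0625
  white-kerneled: 191 × 1/16 = 11.9375
χ² = Σ (O − E)² / E
  red-kerneled: (178 − 179.0625)² / 179.0625 = 0.0063
  white-kerneled: (13 − 11.9375)² / 11.9375 = 0.0946
χ² = 0.0063 + 0.0946 = 0.1009 ≈ 0.101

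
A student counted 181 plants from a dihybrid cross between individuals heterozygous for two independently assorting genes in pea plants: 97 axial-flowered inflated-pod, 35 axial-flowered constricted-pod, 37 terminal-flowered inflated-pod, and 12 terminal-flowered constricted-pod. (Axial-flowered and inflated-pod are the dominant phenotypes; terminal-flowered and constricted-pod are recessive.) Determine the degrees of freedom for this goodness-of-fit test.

A dihybrid F₂ with independent assortment and complete dominance at both loci gives a 9:3:3:1 phenotypic ratio.
A goodness-of-fit test with 4 phenotype classes has df = 4 − 1 = 3.

3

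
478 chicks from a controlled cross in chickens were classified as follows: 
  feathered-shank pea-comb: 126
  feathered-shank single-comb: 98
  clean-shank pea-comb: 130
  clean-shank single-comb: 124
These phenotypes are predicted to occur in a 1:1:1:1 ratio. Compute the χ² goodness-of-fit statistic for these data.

5.314

The 1:1:1:1 ratio has 4 parts, so with N = 478 the expected counts are:
  feathered-shank pea-comb: 478 × 1/4 = 119.5
  feathered-shank single-comb: 478 × 1/4 = 119.5
  clean-shank pea-comb: 478 × 1/4 = 119.5
  clean-shank single-comb: 478 × 1/4 = 119.5
χ² = Σ (O − E)² / E
  feathered-shank pea-comb: (126 − 119.5)² / 119.5 = 0.3536
  feathered-shank single-comb: (98 − 119.5)² / 119.5 = 3.8682
  clean-shank pea-comb: (130 − 119.5)² / 119.5 = 0.9226
  clean-shank single-comb: (124 − 119.5)² / 119.5 = 0.1695
χ² = 0.3536 + 3.8682 + 0.9226 + 0.1695 = 5.3139 ≈ 5.314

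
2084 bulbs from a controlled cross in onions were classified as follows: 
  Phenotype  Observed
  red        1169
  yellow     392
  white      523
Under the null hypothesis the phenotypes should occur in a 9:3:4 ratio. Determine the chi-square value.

Total ratio parts = 16. Expected numbers out of 2084:
  red: 2084 × 9/16 = 1172.25
  yellow: 2084 × 3/16 = 390.75
  white: 2084 × 4/16 = 521
χ² = Σ (O − E)² / E
  red: (1169 − 1172.25)² / 1172.25 = 0.0090
  yellow: (392 − 390.75)² / 390.75 = 0.0040
  white: (523 − 521)² / 521 = 0.0077
χ² = 0.0090 + 0.0040 + 0.0077 = 0.0207 ≈ 0.021

0.021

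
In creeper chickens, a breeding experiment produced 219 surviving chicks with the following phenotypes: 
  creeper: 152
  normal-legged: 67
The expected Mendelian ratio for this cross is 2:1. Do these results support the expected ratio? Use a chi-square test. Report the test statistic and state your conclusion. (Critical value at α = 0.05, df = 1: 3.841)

0.740; consistent

Under the 2:1 hypothesis (Σ ratio = 3, N = 219):
  creeper: 219 × 2/3 = 146
  normal-legged: 219 × 1/3 = 73
χ² = Σ (O − E)² / E
  creeper: (152 − 146)² / 146 = 0.2466
  normal-legged: (67 − 73)² / 73 = 0.4932
χ² = 0.2466 + 0.4932 = 0.7398 ≈ 0.740
Degrees of freedom = 2 − 1 = 1; critical value at α = 0.05 is 3.841.
Since 0.740 < 3.841, we fail to reject the null hypothesis — the data are consistent with the 2:1 ratio.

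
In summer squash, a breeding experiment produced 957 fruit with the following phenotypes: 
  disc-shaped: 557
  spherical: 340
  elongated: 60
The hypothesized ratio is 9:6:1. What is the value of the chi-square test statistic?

1.642

Expected counts for N = 957 under a 9:6:1 ratio (total parts = 16):
  disc-shaped: 957 × 9/16 = 538.3125
  spherical: 957 × 6/16 = 358.875
  elongated: 957 × 1/16 = 59.8125
χ² = Σ (O − E)² / E
  disc-shaped: (557 − 538.3125)² / 538.3125 = 0.6487
  spherical: (340 − 358.875)² / 358.875 = 0.9927
  elongated: (60 − 59.8125)² / 59.8125 = 0.0006
χ² = 0.6487 + 0.9927 + 0.0006 = 1.642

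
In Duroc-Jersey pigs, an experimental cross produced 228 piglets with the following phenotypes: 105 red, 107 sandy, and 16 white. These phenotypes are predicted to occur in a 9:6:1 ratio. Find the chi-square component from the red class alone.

The 9:6:1 ratio has 16 parts, so with N = 228 the expected counts are:
  red: 228 × 9/16 = 128.25
  sandy: 228 × 6/16 = 85.5
  white: 228 × 1/16 = 14.25
Contribution of red: (105 − 128.25)² / 128.25 = 4.2149

4.215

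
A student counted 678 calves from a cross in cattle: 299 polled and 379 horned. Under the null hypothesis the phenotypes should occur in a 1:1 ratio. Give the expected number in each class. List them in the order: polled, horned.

339, 339

Expected counts for N = 678 under a 1:1 ratio (total parts = 2):
  polled: 678 × 1/2 = 339
  horned: 678 × 1/2 = 339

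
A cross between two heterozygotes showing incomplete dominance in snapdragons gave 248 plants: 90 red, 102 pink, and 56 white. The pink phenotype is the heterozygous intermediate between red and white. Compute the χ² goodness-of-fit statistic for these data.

17.129

With incomplete dominance, a heterozygote × heterozygote cross gives a 1:2:1 phenotypic ratio.
Expected counts for N = 248 under a 1:2:1 ratio (total parts = 4):
  red: 248 × 1/4 = 62
  pink: 248 × 2/4 = 124
  white: 248 × 1/4 = 62
χ² = Σ (O − E)² / E
  red: (90 − 62)² / 62 = 12.6452
  pink: (102 − 124)² / 124 = 3.9032
  white: (56 − 62)² / 62 = 0.5806
χ² = 12.6452 + 3.9032 + 0.5806 = 17.129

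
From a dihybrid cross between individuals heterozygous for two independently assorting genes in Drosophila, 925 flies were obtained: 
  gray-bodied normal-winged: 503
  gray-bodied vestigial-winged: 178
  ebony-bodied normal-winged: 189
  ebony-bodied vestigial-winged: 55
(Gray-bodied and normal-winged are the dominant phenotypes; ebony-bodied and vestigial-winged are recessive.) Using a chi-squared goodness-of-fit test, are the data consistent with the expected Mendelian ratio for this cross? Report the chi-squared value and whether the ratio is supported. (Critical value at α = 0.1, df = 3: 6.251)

A dihybrid F₂ with independent assortment and complete dominance at both loci gives a 9:3:3:1 phenotypic ratio.
The 9:3:3:1 ratio has 16 parts, so with N = 925 the expected counts are:
  gray-bodied normal-winged: 925 × 9/16 = 520.3125
  gray-bodied vestigial-winged: 925 × 3/16 = 173.4375
  ebony-bodied normal-winged: 925 × 3/16 = 173.4375
  ebony-bodied vestigial-winged: 925 × 1/16 = 57.8125
χ² = Σ (O − E)² / E
  gray-bodied normal-winged: (503 − 520.3125)² / 520.3125 = 0.5760
  gray-bodied vestigial-winged: (178 − 173.4375)² / 173.4375 = 0.1200
  ebony-bodied normal-winged: (189 − 173.4375)² / 173.4375 = 1.3964
  ebony-bodied vestigial-winged: (55 − 57.8125)² / 57.8125 = 0.1368
χ² = 0.5760 + 0.1200 + 1.3964 + 0.1368 = 2.2292 ≈ 2.229
Degrees of freedom = 4 − 1 = 3; critical value at α = 0.1 is 6.251.
Since 2.229 < 6.251, we fail to reject the null hypothesis — the data are consistent with the 9:3:3:1 ratio.

2.229; consistent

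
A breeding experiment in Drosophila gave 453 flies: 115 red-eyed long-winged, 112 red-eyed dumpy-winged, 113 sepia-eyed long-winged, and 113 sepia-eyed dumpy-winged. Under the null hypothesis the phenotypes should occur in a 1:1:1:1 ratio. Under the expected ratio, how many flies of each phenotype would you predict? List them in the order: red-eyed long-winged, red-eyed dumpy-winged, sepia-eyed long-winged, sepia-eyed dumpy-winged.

113.25, 113.25, 113.25, 113.25

Expected counts for N = 453 under a 1:1:1:1 ratio (total parts = 4):
  red-eyed long-winged: 453 × 1/4 = 113.25
  red-eyed dumpy-winged: 453 × 1/4 = 113.25
  sepia-eyed long-winged: 453 × 1/4 = 113.25
  sepia-eyed dumpy-winged: 453 × 1/4 = 113.25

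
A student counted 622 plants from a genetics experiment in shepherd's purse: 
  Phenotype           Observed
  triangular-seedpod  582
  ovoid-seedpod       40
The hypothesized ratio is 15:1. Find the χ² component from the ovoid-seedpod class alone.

Under the 15:1 hypothesis (Σ ratio = 16, N = 622):
  triangular-seedpod: 622 × 15/16 = 583.125
  ovoid-seedpod: 622 × 1/16 = 38.875
Contribution of ovoid-seedpod: (40 − 38.875)² / 38.875 = 0.0326

0.033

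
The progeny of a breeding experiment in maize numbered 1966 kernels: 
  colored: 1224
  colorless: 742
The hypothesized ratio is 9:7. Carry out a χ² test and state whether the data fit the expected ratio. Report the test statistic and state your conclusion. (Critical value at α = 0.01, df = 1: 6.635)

The 9:7 ratio has 16 parts, so with N = 1966 the expected counts are:
  colored: 1966 × 9/16 = 1105.875
  colorless: 1966 × 7/16 = 860.125
χ² = Σ (O − E)² / E
  colored: (1224 − 1105.875)² / 1105.875 = 12.6176
  colorless: (742 − 860.125)² / 860.125 = 16.2227
χ² = 12.6176 + 16.2227 = 28.8403 ≈ 28.840
Degrees of freedom = 2 − 1 = 1; critical value at α = 0.01 is 6.635.
Since 28.840 > 6.635, we reject the null hypothesis — the data do not fit the 9:7 ratio.

28.840; not consistent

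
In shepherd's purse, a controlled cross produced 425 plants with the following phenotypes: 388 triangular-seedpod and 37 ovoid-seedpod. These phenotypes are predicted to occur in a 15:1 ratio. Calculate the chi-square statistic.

Total ratio parts = 16. Expected numbers out of 425:
  triangular-seedpod: 425 × 15/16 = 398.4375
  ovoid-seedpod: 425 × 1/16 = 26.5625
χ² = Σ (O − E)² / E
  triangular-seedpod: (388 − 398.4375)² / 398.4375 = 0.2734
  ovoid-seedpod: (37 − 26.5625)² / 26.5625 = 4.1013
χ² = 0.2734 + 4.1013 = 4.3747 ≈ 4.375

4.375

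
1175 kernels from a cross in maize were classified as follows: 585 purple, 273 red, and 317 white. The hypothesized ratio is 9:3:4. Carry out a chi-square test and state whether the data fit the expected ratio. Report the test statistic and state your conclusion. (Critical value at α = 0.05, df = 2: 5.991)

23.165; not consistent

The 9:3:4 ratio has 16 parts, so with N = 1175 the expected counts are:
  purple: 1175 × 9/16 = 660.9375
  red: 1175 × 3/16 = 220.3125
  white: 1175 × 4/16 = 293.75
χ² = Σ (O − E)² / E
  purple: (585 − 660.9375)² / 660.9375 = 8.7247
  red: (273 − 220.3125)² / 220.3125 = 12.6002
  white: (317 − 293.75)² / 293.75 = 1.8402
χ² = 8.7247 + 12.6002 + 1.8402 = 23.1651 ≈ 23.165
Degrees of freedom = 3 − 1 = 2; critical value at α = 0.05 is 5.991.
Since 23.165 > 5.991, we reject the null hypothesis — the data do not fit the 9:3:4 ratio.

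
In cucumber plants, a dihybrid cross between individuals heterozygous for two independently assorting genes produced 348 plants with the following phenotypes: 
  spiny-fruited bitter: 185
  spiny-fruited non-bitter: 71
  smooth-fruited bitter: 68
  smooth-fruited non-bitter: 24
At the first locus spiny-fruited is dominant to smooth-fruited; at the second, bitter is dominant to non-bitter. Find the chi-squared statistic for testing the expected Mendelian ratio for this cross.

1.446

A dihybrid F₂ with independent assortment and complete dominance at both loci gives a 9:3:3:1 phenotypic ratio.
Expected counts for N = 348 under a 9:3:3:1 ratio (total parts = 16):
  spiny-fruited bitter: 348 × 9/16 = 195.75
  spiny-fruited non-bitter: 348 × 3/16 = 65.25
  smooth-fruited bitter: 348 × 3/16 = 65.25
  smooth-fruited non-bitter: 348 × 1/16 = 21.75
χ² = Σ (O − E)² / E
  spiny-fruited bitter: (185 − 195.75)² / 195.75 = 0.5904
  spiny-fruited non-bitter: (71 − 65.25)² / 65.25 = 0.5067
  smooth-fruited bitter: (68 − 65.25)² / 65.25 = 0.1159
  smooth-fruited non-bitter: (24 − 21.75)² / 21.75 = 0.2328
χ² = 0.5904 + 0.5067 + 0.1159 + 0.2328 = 1.4458 ≈ 1.446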